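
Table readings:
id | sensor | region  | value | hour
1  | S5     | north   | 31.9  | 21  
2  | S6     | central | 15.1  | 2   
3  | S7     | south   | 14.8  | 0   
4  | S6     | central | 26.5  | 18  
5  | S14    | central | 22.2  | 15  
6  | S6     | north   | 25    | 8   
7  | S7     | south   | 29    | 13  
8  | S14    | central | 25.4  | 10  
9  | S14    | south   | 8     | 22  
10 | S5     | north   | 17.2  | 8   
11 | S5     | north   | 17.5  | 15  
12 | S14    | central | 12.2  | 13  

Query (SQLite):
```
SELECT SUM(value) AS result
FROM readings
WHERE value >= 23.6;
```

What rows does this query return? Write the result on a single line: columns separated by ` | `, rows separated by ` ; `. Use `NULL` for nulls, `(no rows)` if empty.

Rows where value >= 23.6 → value values: [31.9, 26.5, 25, 29, 25.4].
SUM of non-NULL values = 137.8.

137.8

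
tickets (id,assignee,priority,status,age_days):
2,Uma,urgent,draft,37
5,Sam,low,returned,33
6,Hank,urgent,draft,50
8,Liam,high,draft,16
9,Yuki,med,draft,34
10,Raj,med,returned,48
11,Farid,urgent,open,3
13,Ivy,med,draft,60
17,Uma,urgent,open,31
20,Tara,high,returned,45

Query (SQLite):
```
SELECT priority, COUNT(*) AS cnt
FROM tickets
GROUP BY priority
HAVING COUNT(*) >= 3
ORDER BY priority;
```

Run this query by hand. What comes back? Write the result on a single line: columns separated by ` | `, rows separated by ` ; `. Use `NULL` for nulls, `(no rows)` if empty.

Partition tickets by priority; compute COUNT(*) within each group.
HAVING: keep groups with count ≥ 3.
  high: ids {8, 20} → COUNT(*)=2
  low: ids {5} → COUNT(*)=1
  med: ids {9, 10, 13} → COUNT(*)=3
  urgent: ids {2, 6, 11, 17} → COUNT(*)=4

med | 3 ; urgent | 4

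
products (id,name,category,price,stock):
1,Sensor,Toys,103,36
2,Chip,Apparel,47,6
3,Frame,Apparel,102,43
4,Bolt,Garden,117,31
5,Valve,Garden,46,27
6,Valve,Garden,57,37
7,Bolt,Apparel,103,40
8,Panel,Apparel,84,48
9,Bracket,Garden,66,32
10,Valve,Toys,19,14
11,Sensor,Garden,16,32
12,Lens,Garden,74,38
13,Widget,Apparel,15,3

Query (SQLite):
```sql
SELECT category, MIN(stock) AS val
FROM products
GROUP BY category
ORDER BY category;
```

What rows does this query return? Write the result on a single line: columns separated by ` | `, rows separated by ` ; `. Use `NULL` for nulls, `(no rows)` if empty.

Partition products by category; compute MIN(stock) within each group.
  Apparel: ids {2, 3, 7, 8, 13} → MIN(stock)=3
  Garden: ids {4, 5, 6, 9, 11, 12} → MIN(stock)=27
  Toys: ids {1, 10} → MIN(stock)=14

Apparel | 3 ; Garden | 27 ; Toys | 14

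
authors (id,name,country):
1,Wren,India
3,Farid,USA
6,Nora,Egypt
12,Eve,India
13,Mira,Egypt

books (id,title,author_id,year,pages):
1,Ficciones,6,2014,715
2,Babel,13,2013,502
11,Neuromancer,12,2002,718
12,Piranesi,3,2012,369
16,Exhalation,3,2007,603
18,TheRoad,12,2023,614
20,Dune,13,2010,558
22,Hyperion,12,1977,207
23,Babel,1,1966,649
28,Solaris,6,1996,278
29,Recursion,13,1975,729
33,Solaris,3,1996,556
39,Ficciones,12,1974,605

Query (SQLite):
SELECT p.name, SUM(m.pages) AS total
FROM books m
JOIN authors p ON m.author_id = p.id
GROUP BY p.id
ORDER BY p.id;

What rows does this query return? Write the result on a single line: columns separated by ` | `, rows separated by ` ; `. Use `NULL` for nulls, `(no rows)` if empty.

Join each books row to its authors via author_id.
Group joined rows by authors.id; compute SUM(m.pages) per group.
  1: ids {23} → SUM(m.pages)=649
  3: ids {12, 16, 33} → SUM(m.pages)=1528
  6: ids {1, 28} → SUM(m.pages)=993
  12: ids {11, 18, 22, 39} → SUM(m.pages)=2144
  13: ids {2, 20, 29} → SUM(m.pages)=1789

Wren | 649 ; Farid | 1528 ; Nora | 993 ; Eve | 2144 ; Mira | 1789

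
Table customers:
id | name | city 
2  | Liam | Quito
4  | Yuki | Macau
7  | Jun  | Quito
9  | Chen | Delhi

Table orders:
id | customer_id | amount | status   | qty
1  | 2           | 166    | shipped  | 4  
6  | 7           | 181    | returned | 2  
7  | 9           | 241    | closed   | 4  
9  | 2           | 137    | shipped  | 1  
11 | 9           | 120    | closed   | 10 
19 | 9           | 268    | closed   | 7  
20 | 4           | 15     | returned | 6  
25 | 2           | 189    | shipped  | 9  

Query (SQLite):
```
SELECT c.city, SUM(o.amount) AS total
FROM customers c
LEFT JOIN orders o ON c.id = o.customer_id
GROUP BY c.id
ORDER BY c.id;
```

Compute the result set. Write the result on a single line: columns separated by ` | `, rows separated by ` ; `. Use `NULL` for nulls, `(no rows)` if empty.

Quito | 492 ; Macau | 15 ; Quito | 181 ; Delhi | 629

LEFT JOIN keeps every customers row; unmatched ones get NULL for orders columns.
Group by customers.id and compute SUM(o.amount). SUM over an all-NULL group is NULL.
  2: ids {1, 9, 25} → SUM(o.amount)=492
  4: ids {20} → SUM(o.amount)=15
  7: ids {6} → SUM(o.amount)=181
  9: ids {7, 11, 19} → SUM(o.amount)=629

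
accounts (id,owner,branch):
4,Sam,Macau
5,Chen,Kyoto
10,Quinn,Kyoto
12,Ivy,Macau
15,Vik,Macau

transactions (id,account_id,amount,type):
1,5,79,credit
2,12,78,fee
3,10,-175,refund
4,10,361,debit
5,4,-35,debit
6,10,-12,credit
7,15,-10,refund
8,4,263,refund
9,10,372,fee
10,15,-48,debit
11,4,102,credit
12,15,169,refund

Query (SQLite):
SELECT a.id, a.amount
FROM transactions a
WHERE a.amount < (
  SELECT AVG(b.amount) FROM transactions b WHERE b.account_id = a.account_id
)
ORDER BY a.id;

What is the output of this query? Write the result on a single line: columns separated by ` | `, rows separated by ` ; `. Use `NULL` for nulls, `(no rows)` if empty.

For each transactions row a, compute AVG(amount) over rows sharing a.account_id.
Keep row a if a.amount < that per-group AVG.
  account_id=4: AVG(amount) = 110.0
  account_id=5: AVG(amount) = 79.0
  account_id=10: AVG(amount) = 136.5
  account_id=12: AVG(amount) = 78.0
  account_id=15: AVG(amount) = 37.0

3 | -175 ; 5 | -35 ; 6 | -12 ; 7 | -10 ; 10 | -48 ; 11 | 102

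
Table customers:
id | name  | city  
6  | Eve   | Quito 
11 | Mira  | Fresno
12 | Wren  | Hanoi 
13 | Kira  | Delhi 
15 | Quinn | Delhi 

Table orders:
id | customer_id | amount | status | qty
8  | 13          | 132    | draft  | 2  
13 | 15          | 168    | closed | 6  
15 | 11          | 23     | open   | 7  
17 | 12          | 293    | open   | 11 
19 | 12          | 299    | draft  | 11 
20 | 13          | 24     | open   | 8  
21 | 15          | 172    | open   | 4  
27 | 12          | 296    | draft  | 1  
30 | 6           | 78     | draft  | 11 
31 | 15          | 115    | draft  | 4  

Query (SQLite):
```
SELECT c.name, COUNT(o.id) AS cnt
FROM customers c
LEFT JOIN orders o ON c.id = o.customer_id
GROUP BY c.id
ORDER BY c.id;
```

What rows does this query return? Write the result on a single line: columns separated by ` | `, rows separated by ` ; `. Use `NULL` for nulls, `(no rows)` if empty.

LEFT JOIN keeps every customers row; unmatched ones get NULL for orders columns.
Group by customers.id and compute COUNT(o.id). COUNT(col) of an all-NULL group is 0.
  6: ids {30} → COUNT(o.id)=1
  11: ids {15} → COUNT(o.id)=1
  12: ids {17, 19, 27} → COUNT(o.id)=3
  13: ids {8, 20} → COUNT(o.id)=2
  15: ids {13, 21, 31} → COUNT(o.id)=3

Eve | 1 ; Mira | 1 ; Wren | 3 ; Kira | 2 ; Quinn | 3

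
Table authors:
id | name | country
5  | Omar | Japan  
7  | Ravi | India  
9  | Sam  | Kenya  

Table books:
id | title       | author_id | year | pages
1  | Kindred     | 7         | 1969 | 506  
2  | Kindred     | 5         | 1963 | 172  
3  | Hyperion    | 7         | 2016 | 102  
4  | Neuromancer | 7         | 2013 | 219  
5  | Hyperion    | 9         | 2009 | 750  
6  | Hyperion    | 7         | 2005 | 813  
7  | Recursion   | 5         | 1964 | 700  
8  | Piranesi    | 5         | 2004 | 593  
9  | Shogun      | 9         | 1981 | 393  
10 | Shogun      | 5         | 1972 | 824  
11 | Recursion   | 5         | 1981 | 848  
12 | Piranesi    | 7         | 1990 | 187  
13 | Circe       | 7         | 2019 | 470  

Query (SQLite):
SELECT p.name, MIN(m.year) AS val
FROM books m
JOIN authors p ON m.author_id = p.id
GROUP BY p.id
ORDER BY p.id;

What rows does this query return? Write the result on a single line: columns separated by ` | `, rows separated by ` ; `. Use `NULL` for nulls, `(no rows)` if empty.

Join each books row to its authors via author_id.
Group joined rows by authors.id; compute MIN(m.year) per group.
  5: ids {2, 7, 8, 10, 11} → MIN(m.year)=1963
  7: ids {1, 3, 4, 6, 12, 13} → MIN(m.year)=1969
  9: ids {5, 9} → MIN(m.year)=1981

Omar | 1963 ; Ravi | 1969 ; Sam | 1981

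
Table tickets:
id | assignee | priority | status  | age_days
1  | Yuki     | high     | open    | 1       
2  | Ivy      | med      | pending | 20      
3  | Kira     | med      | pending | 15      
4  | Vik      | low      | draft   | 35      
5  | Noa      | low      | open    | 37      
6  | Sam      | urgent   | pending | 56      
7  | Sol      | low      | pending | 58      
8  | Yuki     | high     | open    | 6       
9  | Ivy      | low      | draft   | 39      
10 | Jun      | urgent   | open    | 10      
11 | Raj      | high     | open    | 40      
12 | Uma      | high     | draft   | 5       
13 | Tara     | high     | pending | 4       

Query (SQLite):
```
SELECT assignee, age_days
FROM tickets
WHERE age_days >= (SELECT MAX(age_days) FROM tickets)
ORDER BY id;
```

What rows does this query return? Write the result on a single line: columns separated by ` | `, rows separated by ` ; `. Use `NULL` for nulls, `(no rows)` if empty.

Sol | 58

Scalar subquery: MAX(age_days) over all tickets rows = 58.
Keep rows where age_days >= that value.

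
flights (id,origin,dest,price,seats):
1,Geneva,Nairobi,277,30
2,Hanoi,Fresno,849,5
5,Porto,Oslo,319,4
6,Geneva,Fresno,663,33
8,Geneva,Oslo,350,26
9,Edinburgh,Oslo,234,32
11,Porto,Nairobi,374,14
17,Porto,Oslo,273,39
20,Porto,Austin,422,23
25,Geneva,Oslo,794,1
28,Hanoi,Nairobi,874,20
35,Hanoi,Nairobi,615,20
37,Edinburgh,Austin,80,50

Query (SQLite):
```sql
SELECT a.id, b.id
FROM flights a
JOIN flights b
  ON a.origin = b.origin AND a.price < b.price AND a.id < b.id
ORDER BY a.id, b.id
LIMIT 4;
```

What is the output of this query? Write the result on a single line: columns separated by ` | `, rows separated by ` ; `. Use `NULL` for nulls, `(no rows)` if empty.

Pairs (a,b) with same origin, a.price < b.price, a.id < b.id.
origin groups: Edinburgh:{9,37} Geneva:{1,6,8,25} Hanoi:{2,28,35} Porto:{5,11,17,20}
Ordered by (a.id, b.id); first 4.

1 | 6 ; 1 | 8 ; 1 | 25 ; 2 | 28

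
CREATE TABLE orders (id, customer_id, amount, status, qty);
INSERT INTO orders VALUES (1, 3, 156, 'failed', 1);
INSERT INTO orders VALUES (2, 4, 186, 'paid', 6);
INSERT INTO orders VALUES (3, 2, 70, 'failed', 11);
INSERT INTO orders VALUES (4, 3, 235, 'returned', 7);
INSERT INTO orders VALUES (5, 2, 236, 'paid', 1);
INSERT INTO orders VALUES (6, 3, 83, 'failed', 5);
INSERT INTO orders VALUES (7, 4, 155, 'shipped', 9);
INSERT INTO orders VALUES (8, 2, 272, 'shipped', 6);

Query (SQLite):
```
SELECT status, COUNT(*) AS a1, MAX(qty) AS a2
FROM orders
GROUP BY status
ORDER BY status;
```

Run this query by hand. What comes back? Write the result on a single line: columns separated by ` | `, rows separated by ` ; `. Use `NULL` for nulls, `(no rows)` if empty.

Group orders by status.
Per group compute: COUNT(*), MAX(qty).
  failed: ids {1, 3, 6} → COUNT(*)=3, MAX(qty)=11
  paid: ids {2, 5} → COUNT(*)=2, MAX(qty)=6
  returned: ids {4} → COUNT(*)=1, MAX(qty)=7
  shipped: ids {7, 8} → COUNT(*)=2, MAX(qty)=9

failed | 3 | 11 ; paid | 2 | 6 ; returned | 1 | 7 ; shipped | 2 | 9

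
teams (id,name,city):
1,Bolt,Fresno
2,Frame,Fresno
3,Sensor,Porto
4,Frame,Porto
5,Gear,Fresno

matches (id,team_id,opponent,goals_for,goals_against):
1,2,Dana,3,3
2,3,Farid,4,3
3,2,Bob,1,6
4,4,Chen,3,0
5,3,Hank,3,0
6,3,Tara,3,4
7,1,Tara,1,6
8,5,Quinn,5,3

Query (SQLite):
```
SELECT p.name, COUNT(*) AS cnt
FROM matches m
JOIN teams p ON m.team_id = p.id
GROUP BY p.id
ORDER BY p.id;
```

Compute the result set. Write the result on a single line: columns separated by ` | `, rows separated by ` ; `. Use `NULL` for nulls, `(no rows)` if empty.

Bolt | 1 ; Frame | 2 ; Sensor | 3 ; Frame | 1 ; Gear | 1

Join each matches row to its teams via team_id.
Group joined rows by teams.id; compute COUNT(*) per group.
  1: ids {7} → COUNT(*)=1
  2: ids {1, 3} → COUNT(*)=2
  3: ids {2, 5, 6} → COUNT(*)=3
  4: ids {4} → COUNT(*)=1
  5: ids {8} → COUNT(*)=1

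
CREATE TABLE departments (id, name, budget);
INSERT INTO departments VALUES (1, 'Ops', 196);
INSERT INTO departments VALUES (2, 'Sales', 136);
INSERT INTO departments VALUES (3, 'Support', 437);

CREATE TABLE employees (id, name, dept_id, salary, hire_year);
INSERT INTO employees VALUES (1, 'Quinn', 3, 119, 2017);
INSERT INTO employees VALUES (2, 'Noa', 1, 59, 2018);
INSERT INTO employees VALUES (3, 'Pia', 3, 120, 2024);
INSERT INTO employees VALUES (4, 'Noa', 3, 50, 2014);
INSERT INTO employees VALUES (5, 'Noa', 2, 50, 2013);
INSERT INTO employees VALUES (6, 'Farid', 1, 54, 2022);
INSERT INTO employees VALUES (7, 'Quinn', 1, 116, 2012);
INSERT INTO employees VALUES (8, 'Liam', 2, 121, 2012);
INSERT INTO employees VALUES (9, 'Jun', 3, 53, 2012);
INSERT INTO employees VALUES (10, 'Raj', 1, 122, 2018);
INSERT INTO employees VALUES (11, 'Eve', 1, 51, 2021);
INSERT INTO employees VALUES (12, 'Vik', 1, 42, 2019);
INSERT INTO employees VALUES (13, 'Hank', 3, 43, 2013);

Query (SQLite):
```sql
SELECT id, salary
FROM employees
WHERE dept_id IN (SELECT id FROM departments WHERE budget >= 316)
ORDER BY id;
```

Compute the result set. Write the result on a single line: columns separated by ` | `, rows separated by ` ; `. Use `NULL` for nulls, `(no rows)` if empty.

1 | 119 ; 3 | 120 ; 4 | 50 ; 9 | 53 ; 13 | 43

Inner query: departments.id where budget >= 316.
Outer: keep employees rows whose dept_id is in that set.
Inner query → {3}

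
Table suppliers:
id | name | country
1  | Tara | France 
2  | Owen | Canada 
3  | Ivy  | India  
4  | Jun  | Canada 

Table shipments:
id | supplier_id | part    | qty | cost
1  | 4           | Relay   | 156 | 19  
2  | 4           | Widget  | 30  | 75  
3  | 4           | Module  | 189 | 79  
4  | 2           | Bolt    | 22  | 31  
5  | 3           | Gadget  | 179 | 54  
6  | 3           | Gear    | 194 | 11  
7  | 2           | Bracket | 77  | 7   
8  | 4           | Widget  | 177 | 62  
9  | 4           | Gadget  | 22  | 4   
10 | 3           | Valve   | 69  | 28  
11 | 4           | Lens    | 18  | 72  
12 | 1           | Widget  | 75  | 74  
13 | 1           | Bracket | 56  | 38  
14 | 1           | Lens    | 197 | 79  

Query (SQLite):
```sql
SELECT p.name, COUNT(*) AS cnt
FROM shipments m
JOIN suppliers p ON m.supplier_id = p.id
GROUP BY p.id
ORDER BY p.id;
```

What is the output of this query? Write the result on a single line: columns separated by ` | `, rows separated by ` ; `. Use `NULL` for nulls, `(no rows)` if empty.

Join each shipments row to its suppliers via supplier_id.
Group joined rows by suppliers.id; compute COUNT(*) per group.
  1: ids {12, 13, 14} → COUNT(*)=3
  2: ids {4, 7} → COUNT(*)=2
  3: ids {5, 6, 10} → COUNT(*)=3
  4: ids {1, 2, 3, 8, 9, 11} → COUNT(*)=6

Tara | 3 ; Owen | 2 ; Ivy | 3 ; Jun | 6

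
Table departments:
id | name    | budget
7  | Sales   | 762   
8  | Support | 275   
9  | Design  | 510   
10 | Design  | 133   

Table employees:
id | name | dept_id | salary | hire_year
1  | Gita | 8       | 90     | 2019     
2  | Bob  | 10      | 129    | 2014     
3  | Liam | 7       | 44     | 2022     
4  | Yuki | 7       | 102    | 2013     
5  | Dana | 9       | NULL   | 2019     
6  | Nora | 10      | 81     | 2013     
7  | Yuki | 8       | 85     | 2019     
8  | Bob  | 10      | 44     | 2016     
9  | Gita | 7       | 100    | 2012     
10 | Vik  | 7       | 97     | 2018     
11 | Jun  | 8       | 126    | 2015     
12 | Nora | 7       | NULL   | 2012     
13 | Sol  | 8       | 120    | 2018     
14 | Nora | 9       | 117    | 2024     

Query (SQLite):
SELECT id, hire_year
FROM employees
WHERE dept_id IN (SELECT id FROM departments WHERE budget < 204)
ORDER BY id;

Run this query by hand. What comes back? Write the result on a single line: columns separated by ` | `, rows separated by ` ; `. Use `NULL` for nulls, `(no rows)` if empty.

Inner query: departments.id where budget < 204.
Outer: keep employees rows whose dept_id is in that set.
Inner query → {10}

2 | 2014 ; 6 | 2013 ; 8 | 2016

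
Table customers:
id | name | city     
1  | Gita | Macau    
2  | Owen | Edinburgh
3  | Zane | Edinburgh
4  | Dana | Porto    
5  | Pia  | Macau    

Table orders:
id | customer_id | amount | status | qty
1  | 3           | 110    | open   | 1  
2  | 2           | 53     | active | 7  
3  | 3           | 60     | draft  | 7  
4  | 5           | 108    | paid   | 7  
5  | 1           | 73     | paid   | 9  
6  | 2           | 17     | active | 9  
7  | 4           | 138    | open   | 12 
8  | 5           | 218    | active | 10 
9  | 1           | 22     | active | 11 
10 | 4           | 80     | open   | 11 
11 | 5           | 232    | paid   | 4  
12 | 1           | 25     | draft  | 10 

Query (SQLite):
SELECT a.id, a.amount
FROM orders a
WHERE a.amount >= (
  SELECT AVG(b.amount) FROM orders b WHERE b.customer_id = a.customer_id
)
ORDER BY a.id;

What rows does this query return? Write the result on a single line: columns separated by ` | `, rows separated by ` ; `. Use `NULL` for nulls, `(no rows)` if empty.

For each orders row a, compute AVG(amount) over rows sharing a.customer_id.
Keep row a if a.amount >= that per-group AVG.
  customer_id=1: AVG(amount) = 40.0
  customer_id=2: AVG(amount) = 35.0
  customer_id=3: AVG(amount) = 85.0
  customer_id=4: AVG(amount) = 109.0
  customer_id=5: AVG(amount) = 186.0

1 | 110 ; 2 | 53 ; 5 | 73 ; 7 | 138 ; 8 | 218 ; 11 | 232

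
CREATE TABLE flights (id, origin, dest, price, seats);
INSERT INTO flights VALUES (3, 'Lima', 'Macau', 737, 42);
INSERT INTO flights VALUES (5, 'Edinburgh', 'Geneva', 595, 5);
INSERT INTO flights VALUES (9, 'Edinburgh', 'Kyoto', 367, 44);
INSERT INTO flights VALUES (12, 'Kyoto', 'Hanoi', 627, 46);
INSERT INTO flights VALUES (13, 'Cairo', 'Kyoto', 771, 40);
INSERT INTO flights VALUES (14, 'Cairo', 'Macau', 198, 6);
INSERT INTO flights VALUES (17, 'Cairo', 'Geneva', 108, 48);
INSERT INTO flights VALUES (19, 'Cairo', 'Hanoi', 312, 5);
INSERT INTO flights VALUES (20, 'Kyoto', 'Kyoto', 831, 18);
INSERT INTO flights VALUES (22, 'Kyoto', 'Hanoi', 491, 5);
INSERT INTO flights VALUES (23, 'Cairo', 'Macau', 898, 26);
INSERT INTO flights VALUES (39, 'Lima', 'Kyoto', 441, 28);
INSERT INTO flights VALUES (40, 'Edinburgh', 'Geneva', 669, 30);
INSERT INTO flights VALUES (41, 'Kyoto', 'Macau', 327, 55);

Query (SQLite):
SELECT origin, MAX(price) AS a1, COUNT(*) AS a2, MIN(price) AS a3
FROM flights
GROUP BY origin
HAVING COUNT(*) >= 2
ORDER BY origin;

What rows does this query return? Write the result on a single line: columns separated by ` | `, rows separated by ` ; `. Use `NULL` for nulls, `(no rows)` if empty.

Cairo | 898 | 5 | 108 ; Edinburgh | 669 | 3 | 367 ; Kyoto | 831 | 4 | 327 ; Lima | 737 | 2 | 441

Group flights by origin.
Per group compute: MAX(price), COUNT(*), MIN(price).
HAVING: drop groups with fewer than 2 rows.
  Cairo: ids {13, 14, 17, 19, 23} → MAX(price)=898, COUNT(*)=5, MIN(price)=108
  Edinburgh: ids {5, 9, 40} → MAX(price)=669, COUNT(*)=3, MIN(price)=367
  Kyoto: ids {12, 20, 22, 41} → MAX(price)=831, COUNT(*)=4, MIN(price)=327
  Lima: ids {3, 39} → MAX(price)=737, COUNT(*)=2, MIN(price)=441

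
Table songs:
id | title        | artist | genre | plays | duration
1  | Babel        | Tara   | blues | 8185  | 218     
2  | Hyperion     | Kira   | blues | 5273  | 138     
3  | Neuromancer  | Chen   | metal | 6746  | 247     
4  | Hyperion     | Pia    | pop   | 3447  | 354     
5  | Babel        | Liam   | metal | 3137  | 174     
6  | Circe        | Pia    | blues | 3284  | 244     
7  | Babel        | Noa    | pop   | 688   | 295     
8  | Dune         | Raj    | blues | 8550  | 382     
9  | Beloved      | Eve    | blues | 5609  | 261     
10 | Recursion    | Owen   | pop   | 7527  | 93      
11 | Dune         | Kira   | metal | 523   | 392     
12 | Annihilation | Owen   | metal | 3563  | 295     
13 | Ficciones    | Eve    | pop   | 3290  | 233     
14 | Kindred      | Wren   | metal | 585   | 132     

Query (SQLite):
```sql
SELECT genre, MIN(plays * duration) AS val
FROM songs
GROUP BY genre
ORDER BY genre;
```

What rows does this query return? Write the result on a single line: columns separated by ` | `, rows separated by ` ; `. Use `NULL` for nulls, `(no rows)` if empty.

For each row compute plays * duration.
Group by genre; take MIN of the expression per group.
  blues: ids {1, 2, 6, 8, 9} → MIN(plays * duration)=727674
  metal: ids {3, 5, 11, 12, 14} → MIN(plays * duration)=77220
  pop: ids {4, 7, 10, 13} → MIN(plays * duration)=202960

blues | 727674 ; metal | 77220 ; pop | 202960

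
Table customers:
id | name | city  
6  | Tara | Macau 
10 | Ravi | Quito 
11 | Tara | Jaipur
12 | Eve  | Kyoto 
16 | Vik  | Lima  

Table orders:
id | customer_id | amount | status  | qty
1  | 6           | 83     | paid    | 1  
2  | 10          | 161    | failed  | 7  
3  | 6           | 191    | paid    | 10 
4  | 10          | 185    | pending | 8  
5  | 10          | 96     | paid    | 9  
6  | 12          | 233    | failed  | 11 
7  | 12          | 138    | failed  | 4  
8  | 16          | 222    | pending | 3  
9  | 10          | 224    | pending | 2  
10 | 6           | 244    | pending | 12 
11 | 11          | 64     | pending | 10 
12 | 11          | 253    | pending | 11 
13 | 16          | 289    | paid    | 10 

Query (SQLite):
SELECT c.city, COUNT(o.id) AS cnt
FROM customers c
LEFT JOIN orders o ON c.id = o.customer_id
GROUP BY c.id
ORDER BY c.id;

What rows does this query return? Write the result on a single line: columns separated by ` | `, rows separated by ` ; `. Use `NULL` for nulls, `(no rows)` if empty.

Macau | 3 ; Quito | 4 ; Jaipur | 2 ; Kyoto | 2 ; Lima | 2

LEFT JOIN keeps every customers row; unmatched ones get NULL for orders columns.
Group by customers.id and compute COUNT(o.id). COUNT(col) of an all-NULL group is 0.
  6: ids {1, 3, 10} → COUNT(o.id)=3
  10: ids {2, 4, 5, 9} → COUNT(o.id)=4
  11: ids {11, 12} → COUNT(o.id)=2
  12: ids {6, 7} → COUNT(o.id)=2
  16: ids {8, 13} → COUNT(o.id)=2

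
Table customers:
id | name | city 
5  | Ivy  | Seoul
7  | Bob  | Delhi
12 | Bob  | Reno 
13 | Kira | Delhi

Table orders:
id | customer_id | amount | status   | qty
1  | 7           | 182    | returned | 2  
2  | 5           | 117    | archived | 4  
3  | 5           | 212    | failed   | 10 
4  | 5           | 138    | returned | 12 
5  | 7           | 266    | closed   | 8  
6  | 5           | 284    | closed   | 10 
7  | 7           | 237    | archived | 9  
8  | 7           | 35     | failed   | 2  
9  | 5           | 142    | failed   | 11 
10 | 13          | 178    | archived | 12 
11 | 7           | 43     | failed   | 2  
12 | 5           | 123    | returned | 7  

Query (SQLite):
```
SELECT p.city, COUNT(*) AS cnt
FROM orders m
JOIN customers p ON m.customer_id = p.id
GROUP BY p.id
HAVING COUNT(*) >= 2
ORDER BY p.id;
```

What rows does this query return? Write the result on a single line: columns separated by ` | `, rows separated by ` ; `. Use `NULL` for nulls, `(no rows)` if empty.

Seoul | 6 ; Delhi | 5

Join each orders row to its customers via customer_id.
Group joined rows by customers.id; compute COUNT(*) per group.
HAVING: keep groups with count ≥ 2.
  5: ids {2, 3, 4, 6, 9, 12} → COUNT(*)=6
  7: ids {1, 5, 7, 8, 11} → COUNT(*)=5
  13: ids {10} → COUNT(*)=1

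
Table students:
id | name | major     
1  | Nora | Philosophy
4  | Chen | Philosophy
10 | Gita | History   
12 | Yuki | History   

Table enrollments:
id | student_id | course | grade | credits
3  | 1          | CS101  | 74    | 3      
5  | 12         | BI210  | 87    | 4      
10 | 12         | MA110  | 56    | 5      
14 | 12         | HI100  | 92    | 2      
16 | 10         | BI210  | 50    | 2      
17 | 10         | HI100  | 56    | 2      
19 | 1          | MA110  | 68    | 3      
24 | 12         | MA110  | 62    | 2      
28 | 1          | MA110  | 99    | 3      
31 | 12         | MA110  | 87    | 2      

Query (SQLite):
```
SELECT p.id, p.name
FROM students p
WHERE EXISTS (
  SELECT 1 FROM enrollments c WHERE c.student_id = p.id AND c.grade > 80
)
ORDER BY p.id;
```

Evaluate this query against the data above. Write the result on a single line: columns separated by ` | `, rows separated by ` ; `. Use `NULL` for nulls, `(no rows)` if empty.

1 | Nora ; 12 | Yuki

For each students row, check whether any enrollments with matching student_id has grade > 80.
Keep rows where that is true.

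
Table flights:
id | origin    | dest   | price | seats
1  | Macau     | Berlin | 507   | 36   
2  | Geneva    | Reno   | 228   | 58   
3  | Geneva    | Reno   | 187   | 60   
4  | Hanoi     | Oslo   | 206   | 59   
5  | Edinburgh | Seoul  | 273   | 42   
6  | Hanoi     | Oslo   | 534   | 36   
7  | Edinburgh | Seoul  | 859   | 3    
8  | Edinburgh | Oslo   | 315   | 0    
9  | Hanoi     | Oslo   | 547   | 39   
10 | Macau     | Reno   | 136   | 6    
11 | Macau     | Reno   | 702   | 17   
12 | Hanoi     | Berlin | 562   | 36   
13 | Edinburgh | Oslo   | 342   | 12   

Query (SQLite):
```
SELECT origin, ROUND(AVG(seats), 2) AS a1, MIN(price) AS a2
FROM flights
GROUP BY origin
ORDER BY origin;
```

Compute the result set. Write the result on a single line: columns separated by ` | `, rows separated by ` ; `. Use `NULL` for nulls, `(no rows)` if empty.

Edinburgh | 14.25 | 273 ; Geneva | 59 | 187 ; Hanoi | 42.5 | 206 ; Macau | 19.67 | 136

Group flights by origin.
Per group compute: ROUND(AVG(seats), 2), MIN(price).
  Edinburgh: ids {5, 7, 8, 13} → ROUND(AVG(seats), 2)=14.25, MIN(price)=273
  Geneva: ids {2, 3} → ROUND(AVG(seats), 2)=59, MIN(price)=187
  Hanoi: ids {4, 6, 9, 12} → ROUND(AVG(seats), 2)=42.5, MIN(price)=206
  Macau: ids {1, 10, 11} → ROUND(AVG(seats), 2)=19.67, MIN(price)=136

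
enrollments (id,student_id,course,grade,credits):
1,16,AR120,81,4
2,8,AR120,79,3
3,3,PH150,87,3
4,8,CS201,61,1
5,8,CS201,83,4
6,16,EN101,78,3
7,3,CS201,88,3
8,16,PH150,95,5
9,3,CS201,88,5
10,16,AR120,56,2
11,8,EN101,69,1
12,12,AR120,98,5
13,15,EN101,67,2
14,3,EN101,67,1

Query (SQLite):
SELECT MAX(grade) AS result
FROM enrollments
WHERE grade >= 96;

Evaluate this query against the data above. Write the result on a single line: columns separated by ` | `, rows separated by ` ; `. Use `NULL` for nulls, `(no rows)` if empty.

Rows where grade >= 96 → grade values: [98].
MAX of non-NULL values = 98.

98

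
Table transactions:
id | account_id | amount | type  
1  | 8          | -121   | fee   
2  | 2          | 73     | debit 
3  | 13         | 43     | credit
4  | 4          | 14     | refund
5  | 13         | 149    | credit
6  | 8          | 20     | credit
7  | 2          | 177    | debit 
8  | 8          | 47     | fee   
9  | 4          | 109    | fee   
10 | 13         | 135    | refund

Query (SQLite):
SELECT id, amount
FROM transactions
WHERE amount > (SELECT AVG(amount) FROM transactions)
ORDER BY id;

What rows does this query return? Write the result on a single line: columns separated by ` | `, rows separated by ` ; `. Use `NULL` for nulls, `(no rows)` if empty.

Scalar subquery: AVG(amount) over all transactions rows = 64.6.
Keep rows where amount > that value.

2 | 73 ; 5 | 149 ; 7 | 177 ; 9 | 109 ; 10 | 135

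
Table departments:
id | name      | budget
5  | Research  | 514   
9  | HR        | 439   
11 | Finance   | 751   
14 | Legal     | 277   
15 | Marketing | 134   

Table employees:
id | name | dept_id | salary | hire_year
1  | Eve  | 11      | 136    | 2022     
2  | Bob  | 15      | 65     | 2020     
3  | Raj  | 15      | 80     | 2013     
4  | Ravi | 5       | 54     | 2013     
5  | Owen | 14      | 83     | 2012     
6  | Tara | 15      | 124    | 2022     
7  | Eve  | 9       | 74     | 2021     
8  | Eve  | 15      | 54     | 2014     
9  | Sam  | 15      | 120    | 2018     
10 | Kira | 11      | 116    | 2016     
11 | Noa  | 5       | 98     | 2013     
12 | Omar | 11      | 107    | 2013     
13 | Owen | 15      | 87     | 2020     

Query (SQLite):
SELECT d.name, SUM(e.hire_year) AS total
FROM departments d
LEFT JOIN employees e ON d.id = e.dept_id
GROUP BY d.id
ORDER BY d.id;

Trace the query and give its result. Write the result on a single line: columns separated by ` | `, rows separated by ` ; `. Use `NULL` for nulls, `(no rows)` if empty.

LEFT JOIN keeps every departments row; unmatched ones get NULL for employees columns.
Group by departments.id and compute SUM(e.hire_year). SUM over an all-NULL group is NULL.
  5: ids {4, 11} → SUM(e.hire_year)=4026
  9: ids {7} → SUM(e.hire_year)=2021
  11: ids {1, 10, 12} → SUM(e.hire_year)=6051
  14: ids {5} → SUM(e.hire_year)=2012
  15: ids {2, 3, 6, 8, 9, 13} → SUM(e.hire_year)=12107

Research | 4026 ; HR | 2021 ; Finance | 6051 ; Legal | 2012 ; Marketing | 12107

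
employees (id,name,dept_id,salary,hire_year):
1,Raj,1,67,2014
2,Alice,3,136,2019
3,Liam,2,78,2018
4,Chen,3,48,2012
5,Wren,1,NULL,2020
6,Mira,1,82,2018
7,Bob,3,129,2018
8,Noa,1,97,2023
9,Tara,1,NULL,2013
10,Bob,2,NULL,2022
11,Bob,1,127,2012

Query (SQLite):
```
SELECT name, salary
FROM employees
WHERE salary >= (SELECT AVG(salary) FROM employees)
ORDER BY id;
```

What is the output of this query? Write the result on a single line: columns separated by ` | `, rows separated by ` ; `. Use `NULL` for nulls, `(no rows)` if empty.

Alice | 136 ; Bob | 129 ; Noa | 97 ; Bob | 127

Scalar subquery: AVG(salary) over all employees rows = 95.5.
Keep rows where salary >= that value.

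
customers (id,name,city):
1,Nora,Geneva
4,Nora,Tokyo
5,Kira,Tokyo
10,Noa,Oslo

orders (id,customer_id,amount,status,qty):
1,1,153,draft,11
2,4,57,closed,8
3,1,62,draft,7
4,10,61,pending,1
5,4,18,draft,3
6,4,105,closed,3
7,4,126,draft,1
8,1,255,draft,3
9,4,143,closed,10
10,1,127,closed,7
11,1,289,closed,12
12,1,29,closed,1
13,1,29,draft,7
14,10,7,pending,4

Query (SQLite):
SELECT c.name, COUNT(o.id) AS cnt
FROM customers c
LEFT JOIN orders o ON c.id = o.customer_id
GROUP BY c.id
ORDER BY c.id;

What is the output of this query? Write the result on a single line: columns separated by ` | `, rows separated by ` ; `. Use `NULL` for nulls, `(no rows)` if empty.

Nora | 7 ; Nora | 5 ; Kira | 0 ; Noa | 2

LEFT JOIN keeps every customers row; unmatched ones get NULL for orders columns.
Group by customers.id and compute COUNT(o.id). COUNT(col) of an all-NULL group is 0.
  1: ids {1, 3, 8, 10, 11, 12, 13} → COUNT(o.id)=7
  4: ids {2, 5, 6, 7, 9} → COUNT(o.id)=5
  5: ids {—} → COUNT(o.id)=0
  10: ids {4, 14} → COUNT(o.id)=2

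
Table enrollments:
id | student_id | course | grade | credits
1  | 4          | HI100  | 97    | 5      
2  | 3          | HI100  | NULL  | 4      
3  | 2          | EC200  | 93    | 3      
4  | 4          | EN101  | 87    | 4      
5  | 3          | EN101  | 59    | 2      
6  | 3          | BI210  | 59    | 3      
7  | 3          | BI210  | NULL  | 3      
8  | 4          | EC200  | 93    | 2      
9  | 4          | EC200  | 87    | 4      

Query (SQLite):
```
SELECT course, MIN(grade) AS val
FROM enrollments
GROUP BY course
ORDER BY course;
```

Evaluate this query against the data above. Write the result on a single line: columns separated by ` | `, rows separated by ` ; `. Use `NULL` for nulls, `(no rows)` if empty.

BI210 | 59 ; EC200 | 87 ; EN101 | 59 ; HI100 | 97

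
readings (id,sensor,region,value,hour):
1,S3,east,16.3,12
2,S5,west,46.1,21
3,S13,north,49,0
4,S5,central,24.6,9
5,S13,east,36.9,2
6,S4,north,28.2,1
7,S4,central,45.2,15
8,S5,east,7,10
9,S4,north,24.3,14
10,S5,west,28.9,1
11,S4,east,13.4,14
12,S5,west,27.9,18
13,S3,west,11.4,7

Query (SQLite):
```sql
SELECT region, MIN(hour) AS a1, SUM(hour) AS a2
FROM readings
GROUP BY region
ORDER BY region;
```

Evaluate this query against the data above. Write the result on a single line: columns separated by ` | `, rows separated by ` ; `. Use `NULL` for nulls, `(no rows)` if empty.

Group readings by region.
Per group compute: MIN(hour), SUM(hour).
  central: ids {4, 7} → MIN(hour)=9, SUM(hour)=24
  east: ids {1, 5, 8, 11} → MIN(hour)=2, SUM(hour)=38
  north: ids {3, 6, 9} → MIN(hour)=0, SUM(hour)=15
  west: ids {2, 10, 12, 13} → MIN(hour)=1, SUM(hour)=47

central | 9 | 24 ; east | 2 | 38 ; north | 0 | 15 ; west | 1 | 47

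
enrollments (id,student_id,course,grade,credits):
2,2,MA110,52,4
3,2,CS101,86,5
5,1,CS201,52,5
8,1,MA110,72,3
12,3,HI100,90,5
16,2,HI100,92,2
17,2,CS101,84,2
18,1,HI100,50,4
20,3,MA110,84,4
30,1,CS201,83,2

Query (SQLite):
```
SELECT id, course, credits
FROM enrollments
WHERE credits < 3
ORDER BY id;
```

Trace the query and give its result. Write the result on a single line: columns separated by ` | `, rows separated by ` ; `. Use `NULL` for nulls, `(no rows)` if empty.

credits < 3: ids {16, 17, 30}

16 | HI100 | 2 ; 17 | CS101 | 2 ; 30 | CS201 | 2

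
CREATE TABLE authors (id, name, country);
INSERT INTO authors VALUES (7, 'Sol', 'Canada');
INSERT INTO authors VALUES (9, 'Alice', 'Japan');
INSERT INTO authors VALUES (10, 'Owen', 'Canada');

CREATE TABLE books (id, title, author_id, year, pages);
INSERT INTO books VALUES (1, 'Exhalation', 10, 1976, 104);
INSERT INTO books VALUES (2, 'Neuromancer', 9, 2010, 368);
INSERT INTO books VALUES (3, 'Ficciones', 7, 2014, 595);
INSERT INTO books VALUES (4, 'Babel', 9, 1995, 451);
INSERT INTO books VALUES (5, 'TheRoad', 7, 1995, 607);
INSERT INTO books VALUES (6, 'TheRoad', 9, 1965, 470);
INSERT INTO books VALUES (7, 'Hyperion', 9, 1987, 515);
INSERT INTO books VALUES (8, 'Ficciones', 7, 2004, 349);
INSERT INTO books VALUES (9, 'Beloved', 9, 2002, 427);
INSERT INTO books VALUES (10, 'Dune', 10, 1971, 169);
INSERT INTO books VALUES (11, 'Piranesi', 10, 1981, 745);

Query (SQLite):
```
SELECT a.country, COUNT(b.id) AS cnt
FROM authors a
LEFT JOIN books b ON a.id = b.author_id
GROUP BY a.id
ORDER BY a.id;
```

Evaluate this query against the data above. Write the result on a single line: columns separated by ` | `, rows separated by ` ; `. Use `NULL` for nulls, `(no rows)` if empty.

Canada | 3 ; Japan | 5 ; Canada | 3

LEFT JOIN keeps every authors row; unmatched ones get NULL for books columns.
Group by authors.id and compute COUNT(b.id). COUNT(col) of an all-NULL group is 0.
  7: ids {3, 5, 8} → COUNT(b.id)=3
  9: ids {2, 4, 6, 7, 9} → COUNT(b.id)=5
  10: ids {1, 10, 11} → COUNT(b.id)=3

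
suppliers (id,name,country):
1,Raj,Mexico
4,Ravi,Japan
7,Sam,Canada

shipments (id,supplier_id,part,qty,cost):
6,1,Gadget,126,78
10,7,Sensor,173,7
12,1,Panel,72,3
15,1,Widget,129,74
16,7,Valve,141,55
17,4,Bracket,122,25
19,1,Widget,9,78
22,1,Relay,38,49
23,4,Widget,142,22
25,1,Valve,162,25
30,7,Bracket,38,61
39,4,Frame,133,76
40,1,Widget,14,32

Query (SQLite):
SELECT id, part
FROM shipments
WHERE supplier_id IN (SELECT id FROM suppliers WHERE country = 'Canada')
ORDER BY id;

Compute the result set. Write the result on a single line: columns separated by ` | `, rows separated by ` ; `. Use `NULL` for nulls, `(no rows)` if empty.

10 | Sensor ; 16 | Valve ; 30 | Bracket

Inner query: suppliers.id where country = 'Canada'.
Outer: keep shipments rows whose supplier_id is in that set.
Inner query → {7}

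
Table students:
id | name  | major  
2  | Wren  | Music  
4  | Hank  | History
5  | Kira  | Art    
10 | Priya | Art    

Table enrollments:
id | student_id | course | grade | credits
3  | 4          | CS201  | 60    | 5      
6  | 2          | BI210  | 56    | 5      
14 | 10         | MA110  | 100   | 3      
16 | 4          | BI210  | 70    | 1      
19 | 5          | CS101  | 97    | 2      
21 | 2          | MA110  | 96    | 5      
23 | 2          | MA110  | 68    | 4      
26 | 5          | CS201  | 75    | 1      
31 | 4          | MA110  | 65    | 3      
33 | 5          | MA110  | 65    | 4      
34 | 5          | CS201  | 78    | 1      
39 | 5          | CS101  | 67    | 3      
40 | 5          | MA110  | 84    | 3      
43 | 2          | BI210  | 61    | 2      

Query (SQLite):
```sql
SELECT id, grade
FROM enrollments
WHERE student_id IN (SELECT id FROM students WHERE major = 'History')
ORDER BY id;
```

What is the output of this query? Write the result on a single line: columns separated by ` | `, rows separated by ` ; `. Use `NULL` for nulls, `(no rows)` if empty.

3 | 60 ; 16 | 70 ; 31 | 65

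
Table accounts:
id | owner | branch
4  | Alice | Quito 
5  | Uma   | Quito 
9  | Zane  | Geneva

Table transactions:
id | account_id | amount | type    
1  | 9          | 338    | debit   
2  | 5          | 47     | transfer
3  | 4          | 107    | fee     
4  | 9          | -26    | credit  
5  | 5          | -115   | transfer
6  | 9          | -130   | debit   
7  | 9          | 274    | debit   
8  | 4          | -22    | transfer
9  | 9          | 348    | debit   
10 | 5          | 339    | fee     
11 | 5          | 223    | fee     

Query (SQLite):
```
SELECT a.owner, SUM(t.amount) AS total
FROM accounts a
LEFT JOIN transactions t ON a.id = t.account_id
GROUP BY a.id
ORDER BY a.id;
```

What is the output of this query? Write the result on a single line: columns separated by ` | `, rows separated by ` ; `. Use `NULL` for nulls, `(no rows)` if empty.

LEFT JOIN keeps every accounts row; unmatched ones get NULL for transactions columns.
Group by accounts.id and compute SUM(t.amount). SUM over an all-NULL group is NULL.
  4: ids {3, 8} → SUM(t.amount)=85
  5: ids {2, 5, 10, 11} → SUM(t.amount)=494
  9: ids {1, 4, 6, 7, 9} → SUM(t.amount)=804

Alice | 85 ; Uma | 494 ; Zane | 804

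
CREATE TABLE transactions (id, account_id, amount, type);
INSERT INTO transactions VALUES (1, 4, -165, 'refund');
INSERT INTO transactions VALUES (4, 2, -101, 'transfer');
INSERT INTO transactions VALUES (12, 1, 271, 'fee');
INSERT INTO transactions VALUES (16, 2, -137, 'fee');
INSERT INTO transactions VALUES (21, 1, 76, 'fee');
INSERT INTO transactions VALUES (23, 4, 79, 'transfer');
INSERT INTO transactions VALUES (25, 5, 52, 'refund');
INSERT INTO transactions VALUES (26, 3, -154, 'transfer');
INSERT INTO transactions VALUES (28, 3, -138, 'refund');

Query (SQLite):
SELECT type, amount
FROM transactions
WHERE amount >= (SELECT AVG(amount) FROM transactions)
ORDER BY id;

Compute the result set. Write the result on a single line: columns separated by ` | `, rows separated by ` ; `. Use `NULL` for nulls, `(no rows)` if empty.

fee | 271 ; fee | 76 ; transfer | 79 ; refund | 52

Scalar subquery: AVG(amount) over all transactions rows = -24.111111 (≈; comparison uses full precision).
Keep rows where amount >= that value.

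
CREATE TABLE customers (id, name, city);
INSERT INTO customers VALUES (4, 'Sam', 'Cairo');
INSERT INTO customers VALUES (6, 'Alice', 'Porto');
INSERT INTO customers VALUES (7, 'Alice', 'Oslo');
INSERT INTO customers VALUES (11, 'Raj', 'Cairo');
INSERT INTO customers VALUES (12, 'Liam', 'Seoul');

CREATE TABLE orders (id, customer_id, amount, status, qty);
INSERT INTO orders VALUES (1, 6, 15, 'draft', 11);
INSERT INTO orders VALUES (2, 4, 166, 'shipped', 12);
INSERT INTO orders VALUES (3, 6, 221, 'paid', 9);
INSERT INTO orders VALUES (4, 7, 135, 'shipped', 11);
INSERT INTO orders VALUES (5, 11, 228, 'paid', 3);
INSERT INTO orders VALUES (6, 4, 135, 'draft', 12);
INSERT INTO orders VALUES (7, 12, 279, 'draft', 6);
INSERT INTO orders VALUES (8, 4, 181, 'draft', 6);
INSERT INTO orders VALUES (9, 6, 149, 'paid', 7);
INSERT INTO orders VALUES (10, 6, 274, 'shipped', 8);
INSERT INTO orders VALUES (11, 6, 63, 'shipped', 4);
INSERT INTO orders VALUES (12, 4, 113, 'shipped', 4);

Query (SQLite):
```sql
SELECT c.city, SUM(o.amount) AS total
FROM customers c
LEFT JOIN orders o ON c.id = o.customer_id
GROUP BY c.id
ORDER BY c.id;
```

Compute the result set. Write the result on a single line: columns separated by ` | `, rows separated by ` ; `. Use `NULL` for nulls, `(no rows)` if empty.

Cairo | 595 ; Porto | 722 ; Oslo | 135 ; Cairo | 228 ; Seoul | 279

LEFT JOIN keeps every customers row; unmatched ones get NULL for orders columns.
Group by customers.id and compute SUM(o.amount). SUM over an all-NULL group is NULL.
  4: ids {2, 6, 8, 12} → SUM(o.amount)=595
  6: ids {1, 3, 9, 10, 11} → SUM(o.amount)=722
  7: ids {4} → SUM(o.amount)=135
  11: ids {5} → SUM(o.amount)=228
  12: ids {7} → SUM(o.amount)=279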